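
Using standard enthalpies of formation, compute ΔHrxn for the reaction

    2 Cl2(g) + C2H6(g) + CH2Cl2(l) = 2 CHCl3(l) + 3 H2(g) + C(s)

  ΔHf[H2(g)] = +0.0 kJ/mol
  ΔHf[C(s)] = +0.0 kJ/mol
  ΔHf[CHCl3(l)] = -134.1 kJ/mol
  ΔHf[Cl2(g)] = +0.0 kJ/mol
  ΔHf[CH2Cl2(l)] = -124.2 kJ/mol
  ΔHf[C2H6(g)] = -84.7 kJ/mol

Products: 2·(-134.1) + 3·(+0.0) + 1·(+0.0) = -268.2
Reactants: 2·(+0.0) + 1·(-84.7) + 1·(-124.2) = -208.9
ΔHrxn = (-268.2) − (-208.9) = -59.3 kJ/mol

ΔHrxn = -59.3 kJ/mol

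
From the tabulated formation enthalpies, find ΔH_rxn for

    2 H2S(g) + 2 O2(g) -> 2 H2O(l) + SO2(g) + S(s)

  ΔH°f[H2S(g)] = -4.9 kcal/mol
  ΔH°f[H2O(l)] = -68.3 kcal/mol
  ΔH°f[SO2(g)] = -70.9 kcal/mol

ΔH_rxn = -197.7 kcal/mol

ΔH°rxn = Σ nΔHf°(products) − Σ nΔHf°(reactants).
Products: 2·(-68.3) + 1·(-70.9) + 1·(+0.0) = -207.5
Reactants: 2·(-4.9) + 2·(+0.0) = -9.8
ΔH_rxn = (-207.5) − (-9.8) = -197.7 kcal/mol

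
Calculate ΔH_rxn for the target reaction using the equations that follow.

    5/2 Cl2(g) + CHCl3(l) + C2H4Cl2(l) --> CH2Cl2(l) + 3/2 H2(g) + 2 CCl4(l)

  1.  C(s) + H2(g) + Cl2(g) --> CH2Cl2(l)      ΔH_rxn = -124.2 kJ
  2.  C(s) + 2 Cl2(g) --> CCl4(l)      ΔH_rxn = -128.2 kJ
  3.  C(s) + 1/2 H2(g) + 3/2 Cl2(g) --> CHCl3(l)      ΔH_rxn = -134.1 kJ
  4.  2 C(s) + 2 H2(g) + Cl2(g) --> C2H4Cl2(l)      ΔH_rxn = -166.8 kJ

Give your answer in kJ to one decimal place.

ΔH_rxn = -79.7 kJ

eq. 1 as written: -124.2 kJ
eq. 2 × 2: (2)·(-128.2) = -256.4 kJ
eq. 3 reversed: +134.1 kJ
eq. 4 reversed: +166.8 kJ
Since enthalpy is a state function, ΔH_rxn = (-124.2) + (-256.4) + (+134.1) + (+166.8) = -79.7 kJ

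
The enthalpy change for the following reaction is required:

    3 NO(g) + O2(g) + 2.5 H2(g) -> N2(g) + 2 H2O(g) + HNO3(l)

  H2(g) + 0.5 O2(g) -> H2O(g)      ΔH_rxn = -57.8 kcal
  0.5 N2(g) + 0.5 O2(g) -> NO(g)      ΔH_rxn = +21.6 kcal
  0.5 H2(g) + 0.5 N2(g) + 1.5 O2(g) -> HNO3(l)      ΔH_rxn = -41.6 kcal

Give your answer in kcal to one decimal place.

ΔH_rxn = -222.0 kcal

equation 1 × 2 (scale by 2 for the 2 H2O(g)): (2)·(-57.8) = -115.6 kcal
equation 2 reversed and × 3 (NO(g) must end up as a reactant; scale by 3 for the 3 NO(g)): (-3)·(+21.6) = -64.8 kcal
equation 3 as written (HNO3(l) already on the product side): -41.6 kcal
Since enthalpy is a state function, ΔH_rxn = (2)·(-57.8) + (-3)·(+21.6) + (1)·(-41.6) = -222.0 kcal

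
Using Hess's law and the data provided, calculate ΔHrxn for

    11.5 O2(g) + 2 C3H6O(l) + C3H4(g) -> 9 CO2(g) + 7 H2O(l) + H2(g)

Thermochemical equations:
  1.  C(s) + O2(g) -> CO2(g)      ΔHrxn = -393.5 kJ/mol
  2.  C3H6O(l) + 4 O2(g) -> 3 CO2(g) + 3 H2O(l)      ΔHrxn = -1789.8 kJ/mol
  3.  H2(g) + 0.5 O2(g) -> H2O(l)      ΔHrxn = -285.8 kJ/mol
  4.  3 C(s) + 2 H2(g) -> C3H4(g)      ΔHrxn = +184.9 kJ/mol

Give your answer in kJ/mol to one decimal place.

ΔHrxn = -5230.8 kJ/mol

eq. 1 × 3: (3)·(-393.5) = -1180.5 kJ/mol
eq. 2 × 2: (2)·(-1789.8) = -3579.6 kJ/mol
eq. 3 as written: -285.8 kJ/mol
eq. 4 reversed: -184.9 kJ/mol
ΔHrxn = (3)·(-393.5) + (2)·(-1789.8) + (1)·(-285.8) + (-1)·(+184.9) = -5230.8 kJ/mol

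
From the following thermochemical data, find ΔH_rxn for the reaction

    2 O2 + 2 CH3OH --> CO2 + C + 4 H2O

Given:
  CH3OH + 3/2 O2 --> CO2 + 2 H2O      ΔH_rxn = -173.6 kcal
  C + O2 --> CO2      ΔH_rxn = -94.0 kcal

equation 1 × 2 (×2 to match 2 CH3OH in the target): (2)·(-173.6) = -347.2 kcal
equation 2 reversed (C must end up as a product): +94.0 kcal
Since enthalpy is a state function, ΔH_rxn = (2)·(-173.6) + (-1)·(-94.0) = -253.2 kcal

ΔH_rxn = -253.2 kcal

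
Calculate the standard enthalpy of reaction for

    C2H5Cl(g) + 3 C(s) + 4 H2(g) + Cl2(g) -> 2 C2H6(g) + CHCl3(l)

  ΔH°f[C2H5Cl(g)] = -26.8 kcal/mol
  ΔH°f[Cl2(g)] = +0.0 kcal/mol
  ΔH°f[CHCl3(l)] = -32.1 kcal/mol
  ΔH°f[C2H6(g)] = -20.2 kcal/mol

ΔH°rxn = -45.7 kcal/mol

Products: 2·(-20.2) + 1·(-32.1) = -72.5
Reactants: 1·(-26.8) + 3·(+0.0) + 4·(+0.0) + 1·(+0.0) = -26.8
ΔH°rxn = (-72.5) − (-26.8) = -45.7 kcal/mol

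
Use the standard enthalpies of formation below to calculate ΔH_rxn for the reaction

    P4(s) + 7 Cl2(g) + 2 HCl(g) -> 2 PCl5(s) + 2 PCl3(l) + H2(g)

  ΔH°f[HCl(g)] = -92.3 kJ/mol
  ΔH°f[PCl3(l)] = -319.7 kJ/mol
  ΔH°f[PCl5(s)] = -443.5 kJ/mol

ΔH_rxn = -1341.8 kJ/mol

Products: 2·(-443.5) + 2·(-319.7) + 1·(+0.0) = -1526.4
Reactants: 1·(+0.0) + 7·(+0.0) + 2·(-92.3) = -184.6
ΔH_rxn = (-1526.4) − (-184.6) = -1341.8 kJ/mol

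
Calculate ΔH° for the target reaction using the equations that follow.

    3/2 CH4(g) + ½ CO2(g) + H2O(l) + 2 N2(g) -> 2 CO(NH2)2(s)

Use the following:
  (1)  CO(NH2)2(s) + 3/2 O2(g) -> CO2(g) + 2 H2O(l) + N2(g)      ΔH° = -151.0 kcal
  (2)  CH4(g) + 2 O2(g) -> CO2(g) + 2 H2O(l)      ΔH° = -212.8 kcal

(1) reversed and × 2: (-2)·(-151.0) = +302.0 kcal
(2) × 3/2: (3/2)·(-212.8) = -319.2 kcal
ΔH° = (+302.0) + (-319.2) = -17.2 kcal

ΔH° = -17.2 kcal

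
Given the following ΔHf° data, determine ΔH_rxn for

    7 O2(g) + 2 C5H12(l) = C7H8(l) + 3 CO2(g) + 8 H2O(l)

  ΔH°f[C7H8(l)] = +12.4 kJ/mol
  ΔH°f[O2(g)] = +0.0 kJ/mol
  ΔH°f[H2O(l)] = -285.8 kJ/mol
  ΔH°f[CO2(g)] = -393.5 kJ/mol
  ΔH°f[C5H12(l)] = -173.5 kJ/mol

ΔH°rxn = Σ nΔHf°(products) − Σ nΔHf°(reactants).
Products: 1·(+12.4) + 3·(-393.5) + 8·(-285.8) = -3454.5
Reactants: 7·(+0.0) + 2·(-173.5) = -347.0
ΔH_rxn = (-3454.5) − (-347.0) = -3107.5 kJ/mol

ΔH_rxn = -3107.5 kJ/mol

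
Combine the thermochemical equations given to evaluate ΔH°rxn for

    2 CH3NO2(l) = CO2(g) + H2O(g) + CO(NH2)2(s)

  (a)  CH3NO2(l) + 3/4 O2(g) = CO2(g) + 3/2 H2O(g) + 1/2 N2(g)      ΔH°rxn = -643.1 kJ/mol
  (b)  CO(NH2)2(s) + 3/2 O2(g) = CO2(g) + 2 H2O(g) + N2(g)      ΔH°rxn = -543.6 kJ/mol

(a) × 2: (2)·(-643.1) = -1286.2 kJ/mol
(b) reversed: +543.6 kJ/mol
ΔH°rxn = (-1286.2) + (+543.6) = -742.6 kJ/mol

ΔH°rxn = -742.6 kJ/mol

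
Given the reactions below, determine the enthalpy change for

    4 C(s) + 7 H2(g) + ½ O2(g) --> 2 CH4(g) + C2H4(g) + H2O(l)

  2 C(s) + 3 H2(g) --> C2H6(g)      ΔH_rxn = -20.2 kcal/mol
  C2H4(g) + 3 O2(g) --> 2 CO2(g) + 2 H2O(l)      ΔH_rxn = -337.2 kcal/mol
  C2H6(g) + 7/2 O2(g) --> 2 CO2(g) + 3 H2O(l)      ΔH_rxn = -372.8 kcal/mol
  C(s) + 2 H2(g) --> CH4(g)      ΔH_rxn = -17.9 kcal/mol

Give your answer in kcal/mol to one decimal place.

ΔH_rxn = -91.6 kcal/mol

equation 1 as written: -20.2 kcal/mol
equation 2 reversed: +337.2 kcal/mol
equation 3 as written: -372.8 kcal/mol
equation 4 × 2: (2)·(-17.9) = -35.8 kcal/mol
Combining the equations, ΔH_rxn = (1)·(-20.2) + (-1)·(-337.2) + (1)·(-372.8) + (2)·(-17.9) = -91.6 kcal/mol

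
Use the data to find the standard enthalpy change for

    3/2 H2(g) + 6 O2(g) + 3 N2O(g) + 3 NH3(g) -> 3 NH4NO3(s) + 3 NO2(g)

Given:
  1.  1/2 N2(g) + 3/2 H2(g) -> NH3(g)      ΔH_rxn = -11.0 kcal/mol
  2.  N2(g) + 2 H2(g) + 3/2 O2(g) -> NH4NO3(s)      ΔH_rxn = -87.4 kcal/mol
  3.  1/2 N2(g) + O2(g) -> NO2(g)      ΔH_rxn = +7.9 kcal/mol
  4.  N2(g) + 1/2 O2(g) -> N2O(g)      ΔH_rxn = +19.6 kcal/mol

eq. 1 reversed and × 3: (-3)·(-11.0) = +33.0 kcal/mol
eq. 2 × 3: (3)·(-87.4) = -262.2 kcal/mol
eq. 3 × 3: (3)·(+7.9) = +23.7 kcal/mol
eq. 4 reversed and × 3: (-3)·(+19.6) = -58.8 kcal/mol
ΔH_rxn = (+33.0) + (-262.2) + (+23.7) + (-58.8) = -264.3 kcal/mol

ΔH_rxn = -264.3 kcal/mol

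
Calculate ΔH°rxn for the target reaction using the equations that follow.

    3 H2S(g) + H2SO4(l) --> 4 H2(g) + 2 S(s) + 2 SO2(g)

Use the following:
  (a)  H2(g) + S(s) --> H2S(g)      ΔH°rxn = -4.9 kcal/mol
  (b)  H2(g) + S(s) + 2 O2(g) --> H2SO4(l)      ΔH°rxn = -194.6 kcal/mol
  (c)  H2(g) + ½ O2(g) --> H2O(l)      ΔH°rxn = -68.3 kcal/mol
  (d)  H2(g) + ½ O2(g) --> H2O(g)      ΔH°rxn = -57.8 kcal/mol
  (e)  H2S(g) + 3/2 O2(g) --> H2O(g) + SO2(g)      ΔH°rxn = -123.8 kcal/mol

ΔH°rxn = 67.5 kcal/mol

(a) reversed: +4.9 kcal/mol
(b) reversed: +194.6 kcal/mol
(c): not needed.
(d) reversed and × 2: (-2)·(-57.8) = +115.6 kcal/mol
(e) × 2: (2)·(-123.8) = -247.6 kcal/mol
Summing the manipulated equations, ΔH°rxn = (+4.9) + (+194.6) + (+115.6) + (-247.6) = 67.5 kcal/mol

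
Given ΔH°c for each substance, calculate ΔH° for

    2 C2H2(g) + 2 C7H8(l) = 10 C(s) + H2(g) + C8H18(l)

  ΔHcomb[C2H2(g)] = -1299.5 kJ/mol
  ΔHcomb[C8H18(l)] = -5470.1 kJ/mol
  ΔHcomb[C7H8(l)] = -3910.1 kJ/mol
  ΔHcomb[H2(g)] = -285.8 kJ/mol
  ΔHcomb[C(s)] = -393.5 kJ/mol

ΔH° = -728.3 kJ/mol

With combustion enthalpies, reactants minus products:
= [2·(-1299.5) + 2·(-3910.1)] − [10·(-393.5) + 1·(-285.8) + 1·(-5470.1)]
= -728.3 kJ/mol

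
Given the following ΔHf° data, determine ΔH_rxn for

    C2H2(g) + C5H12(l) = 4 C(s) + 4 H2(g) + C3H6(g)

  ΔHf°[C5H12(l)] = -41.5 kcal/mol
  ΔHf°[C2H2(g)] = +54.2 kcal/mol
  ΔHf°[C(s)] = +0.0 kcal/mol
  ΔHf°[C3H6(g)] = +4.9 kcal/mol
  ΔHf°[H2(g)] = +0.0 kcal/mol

ΔH_rxn = -7.8 kcal/mol

Products: 4·(+0.0) + 4·(+0.0) + 1·(+4.9) = +4.9
Reactants: 1·(+54.2) + 1·(-41.5) = +12.7
ΔH_rxn = (+4.9) − (+12.7) = -7.8 kcal/mol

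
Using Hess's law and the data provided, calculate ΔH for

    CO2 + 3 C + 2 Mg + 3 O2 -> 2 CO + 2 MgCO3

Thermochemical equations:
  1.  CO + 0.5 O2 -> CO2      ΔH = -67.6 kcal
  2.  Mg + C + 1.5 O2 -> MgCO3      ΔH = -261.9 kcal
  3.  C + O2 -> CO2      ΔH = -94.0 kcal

ΔH = -482.6 kcal

eq. 1 reversed and × 2 (CO must end up as a product; scale by 2 for the 2 CO): (-2)·(-67.6) = +135.2 kcal
eq. 2 × 2 (scale by 2 for the 2 MgCO3): (2)·(-261.9) = -523.8 kcal
eq. 3 as written: -94.0 kcal
ΔH = (-2)·(-67.6) + (2)·(-261.9) + (1)·(-94.0) = -482.6 kcal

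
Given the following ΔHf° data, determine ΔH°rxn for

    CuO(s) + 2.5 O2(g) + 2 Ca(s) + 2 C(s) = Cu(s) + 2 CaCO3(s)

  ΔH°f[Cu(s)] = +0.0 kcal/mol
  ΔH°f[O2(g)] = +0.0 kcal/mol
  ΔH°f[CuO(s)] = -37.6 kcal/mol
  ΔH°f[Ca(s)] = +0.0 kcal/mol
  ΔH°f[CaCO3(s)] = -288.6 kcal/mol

Products: 1·(+0.0) + 2·(-288.6) = -577.2
Reactants: 1·(-37.6) + 5/2·(+0.0) + 2·(+0.0) + 2·(+0.0) = -37.6
ΔH°rxn = (-577.2) − (-37.6) = -539.6 kcal/mol

ΔH°rxn = -539.6 kcal/mol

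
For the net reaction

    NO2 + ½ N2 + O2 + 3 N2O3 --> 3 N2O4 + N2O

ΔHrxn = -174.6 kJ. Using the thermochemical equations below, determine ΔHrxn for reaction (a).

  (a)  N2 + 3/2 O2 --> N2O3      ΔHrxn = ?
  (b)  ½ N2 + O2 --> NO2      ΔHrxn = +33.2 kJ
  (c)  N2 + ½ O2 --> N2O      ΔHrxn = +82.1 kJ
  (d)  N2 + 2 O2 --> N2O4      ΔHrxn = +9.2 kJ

(a) reversed and × 3: contributes −3·x
(b) reversed: -33.2 kJ
(c) as written: +82.1 kJ
(d) × 3: (3)·(+9.2) = +27.6 kJ
-174.6 = (-33.2) + (+82.1) + (+27.6) − 3·x
x = (-174.6 − (+76.5)) / (-3) = 83.7 kJ

ΔHrxn = 83.7 kJ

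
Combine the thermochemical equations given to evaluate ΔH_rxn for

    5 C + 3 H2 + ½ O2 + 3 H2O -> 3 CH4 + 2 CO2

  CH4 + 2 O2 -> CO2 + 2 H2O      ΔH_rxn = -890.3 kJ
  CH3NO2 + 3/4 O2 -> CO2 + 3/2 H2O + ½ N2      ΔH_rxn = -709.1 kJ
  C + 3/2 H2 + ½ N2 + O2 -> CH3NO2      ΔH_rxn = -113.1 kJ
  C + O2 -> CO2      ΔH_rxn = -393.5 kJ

equation 1 reversed and × 3 (reverse to put CH4 on the product side; scale by 3 for the 3 CH4): (-3)·(-890.3) = +2670.9 kJ
equation 2 × 2: (2)·(-709.1) = -1418.2 kJ
equation 3 × 2 (×2 to match 3 H2 in the target): (2)·(-113.1) = -226.2 kJ
equation 4 × 3: (3)·(-393.5) = -1180.5 kJ
Summing the manipulated equations, ΔH_rxn = (-3)·(-890.3) + (2)·(-709.1) + (2)·(-113.1) + (3)·(-393.5) = -154.0 kJ

ΔH_rxn = -154.0 kJ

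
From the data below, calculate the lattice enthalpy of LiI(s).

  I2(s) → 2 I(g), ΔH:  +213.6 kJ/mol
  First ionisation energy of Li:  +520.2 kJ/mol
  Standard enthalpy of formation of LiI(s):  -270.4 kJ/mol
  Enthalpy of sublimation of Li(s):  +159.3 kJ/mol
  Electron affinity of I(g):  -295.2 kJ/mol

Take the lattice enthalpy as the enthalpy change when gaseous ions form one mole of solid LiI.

U = -761.5 kJ/mol

ΔHf° = 1·ΔHsub + 1·(ΣIE) + 1/2·D(I2) + 1·EA + U
-270.4 = 1·(+159.3) + 1·(+520.2) + 1/2·(+213.6) + 1·(-295.2) + U
U = -270.4 − (+491.1) = -761.5 kJ/mol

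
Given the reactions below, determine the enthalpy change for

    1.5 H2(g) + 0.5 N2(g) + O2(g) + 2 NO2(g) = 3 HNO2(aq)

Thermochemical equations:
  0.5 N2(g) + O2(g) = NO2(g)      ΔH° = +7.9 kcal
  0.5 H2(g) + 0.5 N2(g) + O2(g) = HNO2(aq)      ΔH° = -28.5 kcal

equation 1 reversed and × 2 (reverse to put NO2(g) on the reactant side; ×2 to match 2 NO2(g) in the target): (-2)·(+7.9) = -15.8 kcal
equation 2 × 3 (×3 to match 3 HNO2(aq) in the target): (3)·(-28.5) = -85.5 kcal
Combining the equations, ΔH° = (-15.8) + (-85.5) = -101.3 kcal

ΔH° = -101.3 kcal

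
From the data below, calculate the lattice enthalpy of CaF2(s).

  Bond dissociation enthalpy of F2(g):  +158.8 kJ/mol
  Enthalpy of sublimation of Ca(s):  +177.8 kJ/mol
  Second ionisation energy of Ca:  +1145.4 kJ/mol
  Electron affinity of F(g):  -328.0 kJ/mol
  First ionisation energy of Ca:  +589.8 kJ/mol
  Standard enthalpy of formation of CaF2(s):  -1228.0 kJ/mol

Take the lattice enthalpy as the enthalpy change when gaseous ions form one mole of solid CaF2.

ΔHf° = 1·ΔHsub + 1·(ΣIE) + 1·D(F2) + 2·EA + U
-1228.0 = 1·(+177.8) + 1·(+1735.2) + 1·(+158.8) + 2·(-328.0) + U
U = -1228.0 − (+1415.8) = -2643.8 kJ/mol

U = -2643.8 kJ/mol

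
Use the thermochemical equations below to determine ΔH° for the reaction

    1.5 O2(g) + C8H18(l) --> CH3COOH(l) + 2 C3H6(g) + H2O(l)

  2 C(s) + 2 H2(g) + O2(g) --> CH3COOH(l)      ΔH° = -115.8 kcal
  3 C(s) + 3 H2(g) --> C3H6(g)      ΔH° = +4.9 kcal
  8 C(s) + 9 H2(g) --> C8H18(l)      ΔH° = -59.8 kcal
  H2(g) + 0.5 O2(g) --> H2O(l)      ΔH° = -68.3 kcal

ΔH° = -114.5 kcal

equation 1 as written (CH3COOH(l) already on the product side): -115.8 kcal
equation 2 × 2 (scale by 2 for the 2 C3H6(g)): (2)·(+4.9) = +9.8 kcal
equation 3 reversed (reverse to put C8H18(l) on the reactant side): +59.8 kcal
equation 4 as written (H2O(l) already on the product side): -68.3 kcal
Since enthalpy is a state function, ΔH° = (-115.8) + (+9.8) + (+59.8) + (-68.3) = -114.5 kcal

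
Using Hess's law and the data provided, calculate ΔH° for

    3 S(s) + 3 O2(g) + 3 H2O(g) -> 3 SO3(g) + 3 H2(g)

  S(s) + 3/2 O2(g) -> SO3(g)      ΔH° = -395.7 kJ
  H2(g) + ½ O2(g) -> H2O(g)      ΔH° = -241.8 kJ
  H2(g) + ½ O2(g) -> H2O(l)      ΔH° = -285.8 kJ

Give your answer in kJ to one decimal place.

equation 1 × 3: (3)·(-395.7) = -1187.1 kJ
equation 2 reversed and × 3: (-3)·(-241.8) = +725.4 kJ
equation 3: not needed.
Combining the equations, ΔH° = (-1187.1) + (+725.4) = -461.7 kJ

ΔH° = -461.7 kJ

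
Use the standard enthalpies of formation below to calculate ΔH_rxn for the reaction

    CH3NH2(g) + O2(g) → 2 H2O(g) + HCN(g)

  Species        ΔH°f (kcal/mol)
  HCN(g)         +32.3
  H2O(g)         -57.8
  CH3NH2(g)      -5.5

ΔH°rxn = Σ nΔHf°(products) − Σ nΔHf°(reactants).
Products: 2·(-57.8) + 1·(+32.3) = -83.3
Reactants: 1·(-5.5) + 1·(+0.0) = -5.5
ΔH_rxn = (-83.3) − (-5.5) = -77.8 kcal/mol

ΔH_rxn = -77.8 kcal/mol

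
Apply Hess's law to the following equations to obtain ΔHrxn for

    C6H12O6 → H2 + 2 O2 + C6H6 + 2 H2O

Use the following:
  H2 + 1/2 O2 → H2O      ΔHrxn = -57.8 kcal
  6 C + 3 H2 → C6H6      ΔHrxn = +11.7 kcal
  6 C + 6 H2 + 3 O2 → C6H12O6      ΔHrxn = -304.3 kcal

ΔHrxn = 200.4 kcal

equation 1 × 2: (2)·(-57.8) = -115.6 kcal
equation 2 as written: +11.7 kcal
equation 3 reversed: +304.3 kcal
ΔHrxn = (-115.6) + (+11.7) + (+304.3) = 200.4 kcal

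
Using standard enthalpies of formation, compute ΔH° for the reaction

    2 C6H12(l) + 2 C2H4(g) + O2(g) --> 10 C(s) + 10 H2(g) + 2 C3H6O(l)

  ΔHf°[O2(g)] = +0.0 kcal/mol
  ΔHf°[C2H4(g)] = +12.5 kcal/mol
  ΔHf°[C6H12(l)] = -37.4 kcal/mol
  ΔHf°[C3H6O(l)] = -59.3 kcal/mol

ΔH° = -68.8 kcal/mol

ΔH°rxn = Σ nΔHf°(products) − Σ nΔHf°(reactants).
Products: 10·(+0.0) + 10·(+0.0) + 2·(-59.3) = -118.6
Reactants: 2·(-37.4) + 2·(+12.5) + 1·(+0.0) = -49.8
ΔH° = (-118.6) − (-49.8) = -68.8 kcal/mol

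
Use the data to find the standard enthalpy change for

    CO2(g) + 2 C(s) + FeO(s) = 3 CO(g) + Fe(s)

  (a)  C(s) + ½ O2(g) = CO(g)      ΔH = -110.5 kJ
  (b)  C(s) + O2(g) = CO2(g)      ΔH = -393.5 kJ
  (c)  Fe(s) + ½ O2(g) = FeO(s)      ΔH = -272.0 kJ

ΔH = 334.0 kJ

(a) × 3 (×3 to match 3 CO(g) in the target): (3)·(-110.5) = -331.5 kJ
(b) reversed (reverse to put CO2(g) on the reactant side): +393.5 kJ
(c) reversed (reverse to put FeO(s) on the reactant side): +272.0 kJ
ΔH = (3)·(-110.5) + (-1)·(-393.5) + (-1)·(-272.0) = 334.0 kJ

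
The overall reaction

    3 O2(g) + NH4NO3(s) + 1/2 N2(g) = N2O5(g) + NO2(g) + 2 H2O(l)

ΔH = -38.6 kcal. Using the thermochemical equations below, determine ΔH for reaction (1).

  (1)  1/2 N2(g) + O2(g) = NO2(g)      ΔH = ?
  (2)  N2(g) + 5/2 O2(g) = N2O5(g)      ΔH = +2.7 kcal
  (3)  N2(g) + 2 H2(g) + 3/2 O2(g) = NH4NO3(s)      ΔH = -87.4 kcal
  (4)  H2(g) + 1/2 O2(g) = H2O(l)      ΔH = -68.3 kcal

(1) as written: contributes x
(2) as written: +2.7 kcal
(3) reversed: +87.4 kcal
(4) × 2: (2)·(-68.3) = -136.6 kcal
-38.6 = (+2.7) + (+87.4) + (-136.6) + x
x = (-38.6 − (-46.5)) / (1) = 7.9 kcal

ΔH = 7.9 kcal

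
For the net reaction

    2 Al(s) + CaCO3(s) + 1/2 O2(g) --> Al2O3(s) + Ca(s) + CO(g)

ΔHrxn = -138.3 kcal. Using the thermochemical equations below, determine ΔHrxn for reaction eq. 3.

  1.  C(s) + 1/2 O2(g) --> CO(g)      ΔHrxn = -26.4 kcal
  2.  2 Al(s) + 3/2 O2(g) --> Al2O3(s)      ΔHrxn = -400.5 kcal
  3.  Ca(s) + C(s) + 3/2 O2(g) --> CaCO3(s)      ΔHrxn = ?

ΔHrxn = -288.6 kcal

eq. 1 as written: -26.4 kcal
eq. 2 as written: -400.5 kcal
eq. 3 reversed: contributes −x
-138.3 = (-26.4) + (-400.5) − x
x = (-138.3 − (-426.9)) / (-1) = -288.6 kcal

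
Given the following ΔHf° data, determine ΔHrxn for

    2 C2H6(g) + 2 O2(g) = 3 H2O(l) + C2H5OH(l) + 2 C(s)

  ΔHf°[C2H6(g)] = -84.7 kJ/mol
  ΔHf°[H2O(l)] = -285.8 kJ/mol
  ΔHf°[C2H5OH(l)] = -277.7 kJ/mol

ΔH°rxn = Σ nΔHf°(products) − Σ nΔHf°(reactants).
Products: 3·(-285.8) + 1·(-277.7) + 2·(+0.0) = -1135.1
Reactants: 2·(-84.7) + 2·(+0.0) = -169.4
ΔHrxn = (-1135.1) − (-169.4) = -965.7 kJ/mol

ΔHrxn = -965.7 kJ/mol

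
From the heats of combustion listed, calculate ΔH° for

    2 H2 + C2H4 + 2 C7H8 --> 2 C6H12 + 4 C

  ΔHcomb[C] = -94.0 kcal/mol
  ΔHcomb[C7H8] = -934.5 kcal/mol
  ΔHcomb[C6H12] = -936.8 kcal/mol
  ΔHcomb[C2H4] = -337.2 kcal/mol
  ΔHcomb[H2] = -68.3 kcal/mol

Using ΔH = Σ nΔHc°(reactants) − Σ nΔHc°(products):
= [2·(-68.3) + 1·(-337.2) + 2·(-934.5)] − [2·(-936.8) + 4·(-94.0)]
= -93.2 kcal/mol

ΔH° = -93.2 kcal/mol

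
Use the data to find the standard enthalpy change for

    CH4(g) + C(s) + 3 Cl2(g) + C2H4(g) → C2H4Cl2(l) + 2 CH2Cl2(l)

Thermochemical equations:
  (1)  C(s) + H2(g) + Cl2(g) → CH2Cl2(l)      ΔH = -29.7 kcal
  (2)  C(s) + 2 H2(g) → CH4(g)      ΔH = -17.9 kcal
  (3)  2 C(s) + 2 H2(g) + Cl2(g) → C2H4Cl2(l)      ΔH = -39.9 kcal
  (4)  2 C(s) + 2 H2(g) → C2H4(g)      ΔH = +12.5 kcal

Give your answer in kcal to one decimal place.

ΔH = -93.9 kcal

(1) × 2 (scale by 2 for the 2 CH2Cl2(l)): (2)·(-29.7) = -59.4 kcal
(2) reversed (CH4(g) must end up as a reactant): +17.9 kcal
(3) as written (C2H4Cl2(l) already on the product side): -39.9 kcal
(4) reversed (reverse to put C2H4(g) on the reactant side): -12.5 kcal
Combining the equations, ΔH = (2)·(-29.7) + (-1)·(-17.9) + (1)·(-39.9) + (-1)·(+12.5) = -93.9 kcal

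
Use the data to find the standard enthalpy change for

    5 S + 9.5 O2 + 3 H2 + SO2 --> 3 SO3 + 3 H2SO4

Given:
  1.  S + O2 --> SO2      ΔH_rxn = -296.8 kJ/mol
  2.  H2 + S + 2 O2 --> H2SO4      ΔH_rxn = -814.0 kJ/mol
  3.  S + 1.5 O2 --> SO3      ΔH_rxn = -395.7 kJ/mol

ΔH_rxn = -3332.3 kJ/mol

eq. 1 reversed (SO2 must end up as a reactant): +296.8 kJ/mol
eq. 2 × 3 (×3 to match 3 H2SO4 in the target): (3)·(-814.0) = -2442.0 kJ/mol
eq. 3 × 3 (scale by 3 for the 3 SO3): (3)·(-395.7) = -1187.1 kJ/mol
ΔH_rxn = (+296.8) + (-2442.0) + (-1187.1) = -3332.3 kJ/mol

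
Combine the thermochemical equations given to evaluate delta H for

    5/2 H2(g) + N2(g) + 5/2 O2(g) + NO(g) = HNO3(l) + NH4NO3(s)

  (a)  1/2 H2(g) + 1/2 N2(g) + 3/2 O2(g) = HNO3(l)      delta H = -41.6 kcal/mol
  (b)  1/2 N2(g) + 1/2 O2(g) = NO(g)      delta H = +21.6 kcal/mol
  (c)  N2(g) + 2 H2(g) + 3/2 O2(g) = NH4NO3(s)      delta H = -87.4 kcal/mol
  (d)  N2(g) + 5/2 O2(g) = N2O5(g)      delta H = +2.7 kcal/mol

delta H = -150.6 kcal/mol

(a) as written: -41.6 kcal/mol
(b) reversed: -21.6 kcal/mol
(c) as written: -87.4 kcal/mol
(d): not needed.
delta H = (-41.6) + (-21.6) + (-87.4) = -150.6 kcal/mol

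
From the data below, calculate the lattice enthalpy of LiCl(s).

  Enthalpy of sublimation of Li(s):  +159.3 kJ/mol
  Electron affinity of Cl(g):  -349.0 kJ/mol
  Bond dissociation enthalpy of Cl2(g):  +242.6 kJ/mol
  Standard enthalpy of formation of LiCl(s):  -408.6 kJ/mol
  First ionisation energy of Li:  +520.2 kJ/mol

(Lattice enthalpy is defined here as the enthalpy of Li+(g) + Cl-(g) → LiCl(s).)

U = -860.4 kJ/mol

ΔHf° = 1·ΔHsub + 1·(ΣIE) + 1/2·D(Cl2) + 1·EA + U
-408.6 = 1·(+159.3) + 1·(+520.2) + 1/2·(+242.6) + 1·(-349.0) + U
U = -408.6 − (+451.8) = -860.4 kJ/mol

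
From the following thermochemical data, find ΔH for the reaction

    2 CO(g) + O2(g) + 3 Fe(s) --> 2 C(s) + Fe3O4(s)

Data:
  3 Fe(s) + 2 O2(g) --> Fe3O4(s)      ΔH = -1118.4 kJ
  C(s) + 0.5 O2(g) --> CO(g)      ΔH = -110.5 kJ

ΔH = -897.4 kJ

equation 1 as written (Fe3O4(s) already on the product side): -1118.4 kJ
equation 2 reversed and × 2 (reverse to put CO(g) on the reactant side; scale by 2 for the 2 CO(g)): (-2)·(-110.5) = +221.0 kJ
By Hess's law, ΔH = (1)·(-1118.4) + (-2)·(-110.5) = -897.4 kJ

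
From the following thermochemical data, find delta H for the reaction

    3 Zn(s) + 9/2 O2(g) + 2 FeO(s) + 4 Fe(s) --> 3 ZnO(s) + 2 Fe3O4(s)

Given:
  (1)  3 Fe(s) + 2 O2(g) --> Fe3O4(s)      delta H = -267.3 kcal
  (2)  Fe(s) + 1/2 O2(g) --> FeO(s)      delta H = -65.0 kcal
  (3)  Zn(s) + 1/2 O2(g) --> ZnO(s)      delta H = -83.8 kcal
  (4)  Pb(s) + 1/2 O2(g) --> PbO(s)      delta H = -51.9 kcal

delta H = -656.0 kcal

(1) × 2 (scale by 2 for the 2 Fe3O4(s)): (2)·(-267.3) = -534.6 kcal
(2) reversed and × 2 (FeO(s) must end up as a reactant; ×2 to match 2 FeO(s) in the target): (-2)·(-65.0) = +130.0 kcal
(3) × 3 (×3 to match 3 ZnO(s) in the target): (3)·(-83.8) = -251.4 kcal
(4): not needed (PbO(s) appears nowhere else).
Combining the equations, delta H = (-534.6) + (+130.0) + (-251.4) = -656.0 kcal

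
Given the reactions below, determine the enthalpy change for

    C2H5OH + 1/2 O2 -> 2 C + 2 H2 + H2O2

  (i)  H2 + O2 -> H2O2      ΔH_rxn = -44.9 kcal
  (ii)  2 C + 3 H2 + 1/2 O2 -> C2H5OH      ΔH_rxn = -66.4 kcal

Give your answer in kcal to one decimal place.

ΔH_rxn = 21.5 kcal

(i) as written (H2O2 already on the product side): -44.9 kcal
(ii) reversed (reverse to put C2H5OH on the reactant side): +66.4 kcal
ΔH_rxn = (1)·(-44.9) + (-1)·(-66.4) = 21.5 kcal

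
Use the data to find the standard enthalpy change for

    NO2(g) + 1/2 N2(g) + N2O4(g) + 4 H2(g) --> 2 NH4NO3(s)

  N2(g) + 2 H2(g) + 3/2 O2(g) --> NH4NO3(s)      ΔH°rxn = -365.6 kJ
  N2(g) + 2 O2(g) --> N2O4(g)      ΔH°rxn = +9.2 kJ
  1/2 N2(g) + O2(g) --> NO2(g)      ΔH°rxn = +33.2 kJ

ΔH°rxn = -773.6 kJ

equation 1 × 2: (2)·(-365.6) = -731.2 kJ
equation 2 reversed: -9.2 kJ
equation 3 reversed: -33.2 kJ
Summing the manipulated equations, ΔH°rxn = (-731.2) + (-9.2) + (-33.2) = -773.6 kJ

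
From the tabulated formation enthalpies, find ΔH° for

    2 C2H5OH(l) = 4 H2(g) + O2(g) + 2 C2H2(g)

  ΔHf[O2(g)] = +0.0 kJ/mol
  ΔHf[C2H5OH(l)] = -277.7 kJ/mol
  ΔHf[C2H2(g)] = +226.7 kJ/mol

Products: 4·(+0.0) + 1·(+0.0) + 2·(+226.7) = +453.4
Reactants: 2·(-277.7) = -555.4
ΔH° = (+453.4) − (-555.4) = 1008.8 kJ/mol

ΔH° = 1008.8 kJ/mol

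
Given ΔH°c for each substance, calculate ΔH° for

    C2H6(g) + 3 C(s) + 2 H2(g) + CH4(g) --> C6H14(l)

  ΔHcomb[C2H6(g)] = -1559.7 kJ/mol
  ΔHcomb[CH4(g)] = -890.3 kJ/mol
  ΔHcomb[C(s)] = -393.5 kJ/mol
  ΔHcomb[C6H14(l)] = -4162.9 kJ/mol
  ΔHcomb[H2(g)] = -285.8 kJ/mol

ΔH° = -39.2 kJ/mol

With combustion enthalpies, reactants minus products:
= [1·(-1559.7) + 3·(-393.5) + 2·(-285.8) + 1·(-890.3)] − [1·(-4162.9)]
= -39.2 kJ/mol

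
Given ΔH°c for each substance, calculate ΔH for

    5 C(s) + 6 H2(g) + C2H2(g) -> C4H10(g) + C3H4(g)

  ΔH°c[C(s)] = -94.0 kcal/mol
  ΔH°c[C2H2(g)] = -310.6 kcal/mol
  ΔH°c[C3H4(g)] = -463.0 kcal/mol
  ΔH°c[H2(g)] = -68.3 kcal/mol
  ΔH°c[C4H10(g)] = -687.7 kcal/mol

Using ΔH = Σ nΔHc°(reactants) − Σ nΔHc°(products):
= [5·(-94.0) + 6·(-68.3) + 1·(-310.6)] − [1·(-687.7) + 1·(-463.0)]
= -39.7 kcal/mol

ΔH = -39.7 kcal/mol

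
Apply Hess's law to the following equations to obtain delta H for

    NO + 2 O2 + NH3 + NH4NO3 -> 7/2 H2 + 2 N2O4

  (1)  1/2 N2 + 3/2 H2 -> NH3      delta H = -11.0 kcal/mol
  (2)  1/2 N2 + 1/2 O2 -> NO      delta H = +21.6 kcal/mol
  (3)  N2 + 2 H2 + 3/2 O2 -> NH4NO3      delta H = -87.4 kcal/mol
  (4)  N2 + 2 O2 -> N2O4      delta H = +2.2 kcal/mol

delta H = 81.2 kcal/mol

(1) reversed: +11.0 kcal/mol
(2) reversed: -21.6 kcal/mol
(3) reversed: +87.4 kcal/mol
(4) × 2: (2)·(+2.2) = +4.4 kcal/mol
Combining the equations, delta H = (+11.0) + (-21.6) + (+87.4) + (+4.4) = 81.2 kcal/mol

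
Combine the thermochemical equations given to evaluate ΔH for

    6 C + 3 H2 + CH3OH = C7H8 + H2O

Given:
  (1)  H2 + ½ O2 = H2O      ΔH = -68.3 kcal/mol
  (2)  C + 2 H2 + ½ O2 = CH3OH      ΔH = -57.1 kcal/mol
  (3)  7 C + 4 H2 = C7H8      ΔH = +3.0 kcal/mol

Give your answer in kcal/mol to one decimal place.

(1) as written (H2O already on the product side): -68.3 kcal/mol
(2) reversed (CH3OH must end up as a reactant): +57.1 kcal/mol
(3) as written (C7H8 already on the product side): +3.0 kcal/mol
ΔH = (1)·(-68.3) + (-1)·(-57.1) + (1)·(+3.0) = -8.2 kcal/mol

ΔH = -8.2 kcal/mol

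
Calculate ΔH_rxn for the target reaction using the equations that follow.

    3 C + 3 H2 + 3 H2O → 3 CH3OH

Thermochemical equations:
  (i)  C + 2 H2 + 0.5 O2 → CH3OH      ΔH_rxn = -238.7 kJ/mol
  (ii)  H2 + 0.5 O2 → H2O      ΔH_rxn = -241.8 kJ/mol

ΔH_rxn = 9.3 kJ/mol

(i) × 3 (scale by 3 for the 3 CH3OH): (3)·(-238.7) = -716.1 kJ/mol
(ii) reversed and × 3 (H2O must end up as a reactant; ×3 to match 3 H2O in the target): (-3)·(-241.8) = +725.4 kJ/mol
Summing the manipulated equations, ΔH_rxn = (-716.1) + (+725.4) = 9.3 kJ/mol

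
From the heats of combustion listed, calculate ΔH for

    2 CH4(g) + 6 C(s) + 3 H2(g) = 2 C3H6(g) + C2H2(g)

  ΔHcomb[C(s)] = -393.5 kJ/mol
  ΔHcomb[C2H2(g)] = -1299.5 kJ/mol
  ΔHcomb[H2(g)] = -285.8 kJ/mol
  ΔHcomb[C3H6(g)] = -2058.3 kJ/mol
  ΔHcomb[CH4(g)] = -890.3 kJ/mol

With combustion enthalpies, reactants minus products:
= [2·(-890.3) + 6·(-393.5) + 3·(-285.8)] − [2·(-2058.3) + 1·(-1299.5)]
= 417.1 kJ/mol

ΔH = 417.1 kJ/mol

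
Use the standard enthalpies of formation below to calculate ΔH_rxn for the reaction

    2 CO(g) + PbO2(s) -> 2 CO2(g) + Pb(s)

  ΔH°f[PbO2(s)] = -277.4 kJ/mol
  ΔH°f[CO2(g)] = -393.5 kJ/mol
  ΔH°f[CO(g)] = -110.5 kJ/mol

Products: 2·(-393.5) + 1·(+0.0) = -787.0
Reactants: 2·(-110.5) + 1·(-277.4) = -498.4
ΔH_rxn = (-787.0) − (-498.4) = -288.6 kJ/mol

ΔH_rxn = -288.6 kJ/mol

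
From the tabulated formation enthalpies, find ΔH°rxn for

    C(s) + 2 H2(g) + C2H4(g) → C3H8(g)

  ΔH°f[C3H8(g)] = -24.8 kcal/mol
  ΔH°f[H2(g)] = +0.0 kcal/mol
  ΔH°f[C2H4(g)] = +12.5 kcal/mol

Products: 1·(-24.8) = -24.8
Reactants: 1·(+0.0) + 2·(+0.0) + 1·(+12.5) = +12.5
ΔH°rxn = (-24.8) − (+12.5) = -37.3 kcal/mol

ΔH°rxn = -37.3 kcal/mol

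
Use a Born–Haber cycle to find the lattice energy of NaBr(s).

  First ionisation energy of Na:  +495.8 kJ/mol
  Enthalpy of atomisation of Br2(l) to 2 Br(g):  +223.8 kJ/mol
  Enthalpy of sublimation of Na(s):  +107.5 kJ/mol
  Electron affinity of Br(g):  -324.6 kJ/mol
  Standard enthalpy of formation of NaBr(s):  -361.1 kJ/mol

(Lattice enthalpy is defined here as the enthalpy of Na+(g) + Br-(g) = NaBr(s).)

ΔHf° = 1·ΔHsub + 1·(ΣIE) + 1/2·D(Br2) + 1·EA + U
-361.1 = 1·(+107.5) + 1·(+495.8) + 1/2·(+223.8) + 1·(-324.6) + U
U = -361.1 − (+390.6) = -751.7 kJ/mol

U = -751.7 kJ/mol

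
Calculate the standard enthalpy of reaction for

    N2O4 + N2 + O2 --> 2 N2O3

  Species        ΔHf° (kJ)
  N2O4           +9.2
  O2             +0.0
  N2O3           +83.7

Products: 2·(+83.7) = +167.4
Reactants: 1·(+9.2) + 1·(+0.0) + 1·(+0.0) = +9.2
ΔH_rxn = (+167.4) − (+9.2) = 158.2 kJ

ΔH_rxn = 158.2 kJ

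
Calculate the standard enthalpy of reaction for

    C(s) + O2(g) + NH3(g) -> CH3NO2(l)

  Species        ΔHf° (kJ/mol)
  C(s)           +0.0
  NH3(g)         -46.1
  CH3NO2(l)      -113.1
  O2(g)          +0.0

Products: 1·(-113.1) = -113.1
Reactants: 1·(+0.0) + 1·(+0.0) + 1·(-46.1) = -46.1
ΔH°rxn = (-113.1) − (-46.1) = -67.0 kJ/mol

ΔH°rxn = -67.0 kJ/mol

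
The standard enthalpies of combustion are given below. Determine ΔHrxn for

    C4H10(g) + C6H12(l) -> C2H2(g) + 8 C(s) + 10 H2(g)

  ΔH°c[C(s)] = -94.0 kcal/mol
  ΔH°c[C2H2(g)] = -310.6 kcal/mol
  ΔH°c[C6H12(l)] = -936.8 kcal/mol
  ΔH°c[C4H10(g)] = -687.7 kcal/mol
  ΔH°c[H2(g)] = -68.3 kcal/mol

Using ΔH = Σ nΔHc°(reactants) − Σ nΔHc°(products):
= [1·(-687.7) + 1·(-936.8)] − [1·(-310.6) + 8·(-94.0) + 10·(-68.3)]
= 121.1 kcal/mol

ΔHrxn = 121.1 kcal/mol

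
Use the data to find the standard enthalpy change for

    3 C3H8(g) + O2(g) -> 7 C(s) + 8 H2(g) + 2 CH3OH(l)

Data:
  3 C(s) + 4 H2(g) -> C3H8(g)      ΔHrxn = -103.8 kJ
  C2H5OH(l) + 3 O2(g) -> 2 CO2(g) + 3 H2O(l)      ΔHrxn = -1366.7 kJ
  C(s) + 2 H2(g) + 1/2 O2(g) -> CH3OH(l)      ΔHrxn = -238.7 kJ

ΔHrxn = -166.0 kJ

equation 1 reversed and × 3 (reverse to put C3H8(g) on the reactant side; scale by 3 for the 3 C3H8(g)): (-3)·(-103.8) = +311.4 kJ
equation 2: not needed (C2H5OH(l) appears nowhere else).
equation 3 × 2 (scale by 2 for the 2 CH3OH(l)): (2)·(-238.7) = -477.4 kJ
ΔHrxn = (+311.4) + (-477.4) = -166.0 kJ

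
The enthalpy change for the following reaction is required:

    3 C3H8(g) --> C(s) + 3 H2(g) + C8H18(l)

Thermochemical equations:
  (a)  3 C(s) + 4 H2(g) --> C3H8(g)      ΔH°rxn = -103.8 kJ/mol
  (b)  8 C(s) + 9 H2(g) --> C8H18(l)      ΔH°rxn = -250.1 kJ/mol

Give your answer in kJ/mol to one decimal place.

(a) reversed and × 3: (-3)·(-103.8) = +311.4 kJ/mol
(b) as written: -250.1 kJ/mol
ΔH°rxn = (-3)·(-103.8) + (1)·(-250.1) = 61.3 kJ/mol

ΔH°rxn = 61.3 kJ/mol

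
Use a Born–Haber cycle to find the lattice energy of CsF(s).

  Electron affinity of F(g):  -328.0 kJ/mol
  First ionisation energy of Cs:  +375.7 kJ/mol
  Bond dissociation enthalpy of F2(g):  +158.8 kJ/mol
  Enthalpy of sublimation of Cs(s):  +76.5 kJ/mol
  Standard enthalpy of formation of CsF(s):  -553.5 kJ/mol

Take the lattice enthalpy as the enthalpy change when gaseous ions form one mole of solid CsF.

U = -757.1 kJ/mol

ΔHf° = 1·ΔHsub + 1·(ΣIE) + 1/2·D(F2) + 1·EA + U
-553.5 = 1·(+76.5) + 1·(+375.7) + 1/2·(+158.8) + 1·(-328.0) + U
U = -553.5 − (+203.6) = -757.1 kJ/mol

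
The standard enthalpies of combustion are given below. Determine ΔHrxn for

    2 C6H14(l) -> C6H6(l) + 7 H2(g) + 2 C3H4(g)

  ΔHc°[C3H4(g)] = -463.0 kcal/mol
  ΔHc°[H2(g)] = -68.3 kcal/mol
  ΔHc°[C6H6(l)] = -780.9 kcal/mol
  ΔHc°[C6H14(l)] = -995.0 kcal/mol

With combustion enthalpies, reactants minus products:
= [2·(-995.0)] − [1·(-780.9) + 7·(-68.3) + 2·(-463.0)]
= 195.0 kcal/mol

ΔHrxn = 195.0 kcal/mol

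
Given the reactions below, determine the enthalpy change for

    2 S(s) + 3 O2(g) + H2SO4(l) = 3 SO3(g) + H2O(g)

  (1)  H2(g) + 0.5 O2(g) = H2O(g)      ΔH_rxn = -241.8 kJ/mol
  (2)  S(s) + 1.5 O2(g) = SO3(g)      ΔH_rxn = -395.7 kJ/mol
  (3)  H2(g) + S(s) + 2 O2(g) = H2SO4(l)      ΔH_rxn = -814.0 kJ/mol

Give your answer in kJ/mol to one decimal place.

(1) as written: -241.8 kJ/mol
(2) × 3: (3)·(-395.7) = -1187.1 kJ/mol
(3) reversed: +814.0 kJ/mol
ΔH_rxn = (-241.8) + (-1187.1) + (+814.0) = -614.9 kJ/mol

ΔH_rxn = -614.9 kJ/mol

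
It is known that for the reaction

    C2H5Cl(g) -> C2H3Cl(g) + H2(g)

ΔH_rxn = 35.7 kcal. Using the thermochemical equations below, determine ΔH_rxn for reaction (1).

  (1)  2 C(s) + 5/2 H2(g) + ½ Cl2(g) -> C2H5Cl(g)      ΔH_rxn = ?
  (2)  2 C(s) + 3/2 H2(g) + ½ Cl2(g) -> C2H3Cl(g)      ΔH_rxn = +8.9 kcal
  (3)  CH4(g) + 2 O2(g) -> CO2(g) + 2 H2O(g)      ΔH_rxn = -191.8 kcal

ΔH_rxn = -26.8 kcal

(1) reversed: contributes −x
(2) as written: +8.9 kcal
(3): not needed.
+35.7 = (+8.9) − x
x = (+35.7 − (+8.9)) / (-1) = -26.8 kcal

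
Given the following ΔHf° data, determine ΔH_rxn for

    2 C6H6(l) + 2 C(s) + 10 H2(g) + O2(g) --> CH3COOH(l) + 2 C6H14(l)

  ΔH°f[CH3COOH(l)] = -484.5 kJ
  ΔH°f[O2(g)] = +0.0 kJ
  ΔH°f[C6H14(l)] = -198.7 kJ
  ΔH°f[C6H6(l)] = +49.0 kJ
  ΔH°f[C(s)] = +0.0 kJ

ΔH_rxn = -979.9 kJ

Products: 1·(-484.5) + 2·(-198.7) = -881.9
Reactants: 2·(+49.0) + 2·(+0.0) + 10·(+0.0) + 1·(+0.0) = +98.0
ΔH_rxn = (-881.9) − (+98.0) = -979.9 kJ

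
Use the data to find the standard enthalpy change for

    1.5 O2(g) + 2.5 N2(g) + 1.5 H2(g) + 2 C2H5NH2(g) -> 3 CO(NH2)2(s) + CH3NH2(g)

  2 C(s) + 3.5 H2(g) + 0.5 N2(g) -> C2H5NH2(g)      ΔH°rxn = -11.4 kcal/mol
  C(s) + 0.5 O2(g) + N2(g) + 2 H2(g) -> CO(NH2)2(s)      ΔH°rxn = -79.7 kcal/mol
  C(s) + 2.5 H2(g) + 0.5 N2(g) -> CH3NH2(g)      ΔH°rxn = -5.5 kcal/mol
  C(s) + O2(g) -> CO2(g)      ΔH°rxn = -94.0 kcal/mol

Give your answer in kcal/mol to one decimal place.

equation 1 reversed and × 2 (C2H5NH2(g) must end up as a reactant; ×2 to match 2 C2H5NH2(g) in the target): (-2)·(-11.4) = +22.8 kcal/mol
equation 2 × 3 (scale by 3 for the 3 CO(NH2)2(s)): (3)·(-79.7) = -239.1 kcal/mol
equation 3 as written (CH3NH2(g) already on the product side): -5.5 kcal/mol
equation 4: not needed (CO2(g) appears nowhere else).
Combining the equations, ΔH°rxn = (-2)·(-11.4) + (3)·(-79.7) + (1)·(-5.5) = -221.8 kcal/mol

ΔH°rxn = -221.8 kcal/mol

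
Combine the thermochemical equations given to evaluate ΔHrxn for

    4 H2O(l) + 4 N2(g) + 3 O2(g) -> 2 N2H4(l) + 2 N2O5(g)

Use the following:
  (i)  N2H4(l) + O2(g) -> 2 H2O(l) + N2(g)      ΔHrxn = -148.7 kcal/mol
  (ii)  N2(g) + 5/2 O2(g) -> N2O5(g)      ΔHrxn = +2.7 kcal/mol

(i) reversed and × 2: (-2)·(-148.7) = +297.4 kcal/mol
(ii) × 2: (2)·(+2.7) = +5.4 kcal/mol
ΔHrxn = (+297.4) + (+5.4) = 302.8 kcal/mol

ΔHrxn = 302.8 kcal/mol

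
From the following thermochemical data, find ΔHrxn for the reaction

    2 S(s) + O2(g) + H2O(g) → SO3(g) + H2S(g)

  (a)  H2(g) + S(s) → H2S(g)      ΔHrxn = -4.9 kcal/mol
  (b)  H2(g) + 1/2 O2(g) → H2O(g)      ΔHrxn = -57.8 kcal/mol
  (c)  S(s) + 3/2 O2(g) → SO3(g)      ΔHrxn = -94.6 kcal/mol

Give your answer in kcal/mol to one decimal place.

(a) as written (H2S(g) already on the product side): -4.9 kcal/mol
(b) reversed (reverse to put H2O(g) on the reactant side): +57.8 kcal/mol
(c) as written (SO3(g) already on the product side): -94.6 kcal/mol
By Hess's law, ΔHrxn = (1)·(-4.9) + (-1)·(-57.8) + (1)·(-94.6) = -41.7 kcal/mol

ΔHrxn = -41.7 kcal/mol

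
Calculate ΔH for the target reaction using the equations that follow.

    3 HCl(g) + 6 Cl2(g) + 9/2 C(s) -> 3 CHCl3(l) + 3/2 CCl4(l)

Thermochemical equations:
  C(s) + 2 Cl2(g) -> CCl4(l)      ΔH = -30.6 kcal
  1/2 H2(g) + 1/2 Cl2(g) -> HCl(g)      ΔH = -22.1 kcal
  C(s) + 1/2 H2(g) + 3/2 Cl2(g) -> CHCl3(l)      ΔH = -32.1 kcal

equation 1 × 3/2 (scale by 3/2 for the 3/2 CCl4(l)): (3/2)·(-30.6) = -45.9 kcal
equation 2 reversed and × 3 (HCl(g) must end up as a reactant; ×3 to match 3 HCl(g) in the target): (-3)·(-22.1) = +66.3 kcal
equation 3 × 3 (scale by 3 for the 3 CHCl3(l)): (3)·(-32.1) = -96.3 kcal
Combining the equations, ΔH = (-45.9) + (+66.3) + (-96.3) = -75.9 kcal

ΔH = -75.9 kcal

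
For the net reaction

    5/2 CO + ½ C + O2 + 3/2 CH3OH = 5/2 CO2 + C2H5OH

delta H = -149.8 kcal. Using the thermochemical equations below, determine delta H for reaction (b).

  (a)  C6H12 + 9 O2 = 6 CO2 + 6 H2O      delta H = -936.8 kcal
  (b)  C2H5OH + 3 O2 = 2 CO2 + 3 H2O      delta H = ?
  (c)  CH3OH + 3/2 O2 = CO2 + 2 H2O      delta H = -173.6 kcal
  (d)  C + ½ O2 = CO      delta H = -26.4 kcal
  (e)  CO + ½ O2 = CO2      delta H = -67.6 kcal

(a): not needed (C6H12 appears nowhere else).
(b) reversed (reverse to put C2H5OH on the product side): contributes −x
(c) × 3/2 (scale by 3/2 for the 3/2 CH3OH): (3/2)·(-173.6) = -260.4 kcal
(d) × 1/2 (×1/2 to match 1/2 C in the target): (1/2)·(-26.4) = -13.2 kcal
(e) × 3: (3)·(-67.6) = -202.8 kcal
-149.8 = (-260.4) + (-13.2) + (-202.8) − x
x = (-149.8 − (-476.4)) / (-1) = -326.6 kcal

delta H = -326.6 kcal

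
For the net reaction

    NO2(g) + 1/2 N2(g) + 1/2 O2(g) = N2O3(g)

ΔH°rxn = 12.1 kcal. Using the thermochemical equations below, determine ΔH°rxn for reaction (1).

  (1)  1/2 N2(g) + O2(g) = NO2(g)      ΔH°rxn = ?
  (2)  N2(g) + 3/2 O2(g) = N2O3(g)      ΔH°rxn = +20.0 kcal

(1) reversed (reverse to put NO2(g) on the reactant side): contributes −x
(2) as written (N2O3(g) already on the product side): +20.0 kcal
+12.1 = (+20.0) − x
x = (+12.1 − (+20.0)) / (-1) = 7.9 kcal

ΔH°rxn = 7.9 kcal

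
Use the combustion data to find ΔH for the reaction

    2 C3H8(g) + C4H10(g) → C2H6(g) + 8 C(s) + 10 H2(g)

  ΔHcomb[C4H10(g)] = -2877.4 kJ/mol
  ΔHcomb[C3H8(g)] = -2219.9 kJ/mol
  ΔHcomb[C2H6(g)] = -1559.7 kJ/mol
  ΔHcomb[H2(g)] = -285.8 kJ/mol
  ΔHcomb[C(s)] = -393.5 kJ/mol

ΔH = 248.5 kJ/mol

With combustion enthalpies, reactants minus products:
= [2·(-2219.9) + 1·(-2877.4)] − [1·(-1559.7) + 8·(-393.5) + 10·(-285.8)]
= 248.5 kJ/mol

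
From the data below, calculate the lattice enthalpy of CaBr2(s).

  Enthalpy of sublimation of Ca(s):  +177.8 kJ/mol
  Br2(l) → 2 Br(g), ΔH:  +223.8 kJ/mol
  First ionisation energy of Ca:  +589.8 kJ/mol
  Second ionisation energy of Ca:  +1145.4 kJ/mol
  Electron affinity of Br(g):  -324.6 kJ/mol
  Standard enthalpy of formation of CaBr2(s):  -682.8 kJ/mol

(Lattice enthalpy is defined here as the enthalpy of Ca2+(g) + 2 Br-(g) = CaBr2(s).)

U = -2170.4 kJ/mol

ΔHf° = 1·ΔHsub + 1·(ΣIE) + 1·D(Br2) + 2·EA + U
-682.8 = 1·(+177.8) + 1·(+1735.2) + 1·(+223.8) + 2·(-324.6) + U
U = -682.8 − (+1487.6) = -2170.4 kJ/mol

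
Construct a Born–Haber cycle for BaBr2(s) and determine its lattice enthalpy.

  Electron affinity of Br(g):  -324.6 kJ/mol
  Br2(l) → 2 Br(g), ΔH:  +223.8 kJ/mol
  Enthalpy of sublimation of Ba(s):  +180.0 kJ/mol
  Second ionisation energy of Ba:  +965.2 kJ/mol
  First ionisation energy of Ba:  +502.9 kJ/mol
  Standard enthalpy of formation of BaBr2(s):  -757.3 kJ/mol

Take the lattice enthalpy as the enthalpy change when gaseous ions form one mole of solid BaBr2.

ΔHf° = 1·ΔHsub + 1·(ΣIE) + 1·D(Br2) + 2·EA + U
-757.3 = 1·(+180.0) + 1·(+1468.1) + 1·(+223.8) + 2·(-324.6) + U
U = -757.3 − (+1222.7) = -1980.0 kJ/mol

U = -1980.0 kJ/mol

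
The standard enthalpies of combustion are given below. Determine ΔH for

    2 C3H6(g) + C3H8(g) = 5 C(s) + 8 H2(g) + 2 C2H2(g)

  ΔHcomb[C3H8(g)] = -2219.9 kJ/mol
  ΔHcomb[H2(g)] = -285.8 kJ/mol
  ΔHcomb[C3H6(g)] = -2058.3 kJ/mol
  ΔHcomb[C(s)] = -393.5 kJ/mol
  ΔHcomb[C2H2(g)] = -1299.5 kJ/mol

With combustion enthalpies, reactants minus products:
= [2·(-2058.3) + 1·(-2219.9)] − [5·(-393.5) + 8·(-285.8) + 2·(-1299.5)]
= 516.4 kJ/mol

ΔH = 516.4 kJ/mol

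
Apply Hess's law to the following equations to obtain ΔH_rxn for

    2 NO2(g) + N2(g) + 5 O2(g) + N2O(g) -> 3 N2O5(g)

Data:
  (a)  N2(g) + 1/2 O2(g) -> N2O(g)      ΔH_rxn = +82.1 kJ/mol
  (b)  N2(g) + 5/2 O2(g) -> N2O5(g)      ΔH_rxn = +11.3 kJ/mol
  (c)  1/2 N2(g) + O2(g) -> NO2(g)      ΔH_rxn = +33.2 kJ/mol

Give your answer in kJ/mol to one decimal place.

ΔH_rxn = -114.6 kJ/mol

(a) reversed: -82.1 kJ/mol
(b) × 3: (3)·(+11.3) = +33.9 kJ/mol
(c) reversed and × 2: (-2)·(+33.2) = -66.4 kJ/mol
Combining the equations, ΔH_rxn = (-82.1) + (+33.9) + (-66.4) = -114.6 kJ/mol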